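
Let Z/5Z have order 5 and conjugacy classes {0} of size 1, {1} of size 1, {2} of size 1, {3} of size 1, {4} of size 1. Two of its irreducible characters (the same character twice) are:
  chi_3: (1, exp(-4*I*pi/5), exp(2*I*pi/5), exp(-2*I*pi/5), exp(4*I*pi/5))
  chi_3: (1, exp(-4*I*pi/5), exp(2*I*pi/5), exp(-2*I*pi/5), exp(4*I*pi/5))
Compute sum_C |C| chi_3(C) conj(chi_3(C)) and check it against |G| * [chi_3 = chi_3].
Sum = 5 = |G| = 5; so <chi_3, chi_3> = 1 (norm-1 confirms irreducibility).

Proof sketch: Compute term by term over conjugacy classes (|C| * chi_3(C) * conj(chi_3(C))):
  1*(1)*conj(1) + 1*(exp(-4*I*pi/5))*conj(exp(-4*I*pi/5)) + 1*(exp(2*I*pi/5))*conj(exp(2*I*pi/5)) + 1*(exp(-2*I*pi/5))*conj(exp(-2*I*pi/5)) + 1*(exp(4*I*pi/5))*conj(exp(4*I*pi/5))
  = (1) + (1) + (1) + (1) + (1)
  = 5.
(Exp terms are combined using exp(i*s)*conj(exp(i*t)) = exp(i*(s-t)), and sums of them are collapsed using the identity that for every m > 1 the m distinct m-th roots of unity sum to 0, e.g. 1 + exp(2*I*pi/3) + exp(-2*I*pi/3) = 0.)
Dividing by |G| = 5 gives 5/5 = 1, matching the row-orthogonality relation <chi_3, chi_3> = [chi_3 = chi_3].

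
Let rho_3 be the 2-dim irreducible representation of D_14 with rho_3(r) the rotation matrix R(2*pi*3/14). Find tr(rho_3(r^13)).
chi_{rho_3}(r^13) = 2*cos(2*pi*3*13/14) = 2*cos(3*pi/7)

Solution. rho_3(r^13) is rotation by angle 2*pi*3*13/14, whose trace is 2*cos(2*pi*3*13/14) = 2*cos(3*pi/7).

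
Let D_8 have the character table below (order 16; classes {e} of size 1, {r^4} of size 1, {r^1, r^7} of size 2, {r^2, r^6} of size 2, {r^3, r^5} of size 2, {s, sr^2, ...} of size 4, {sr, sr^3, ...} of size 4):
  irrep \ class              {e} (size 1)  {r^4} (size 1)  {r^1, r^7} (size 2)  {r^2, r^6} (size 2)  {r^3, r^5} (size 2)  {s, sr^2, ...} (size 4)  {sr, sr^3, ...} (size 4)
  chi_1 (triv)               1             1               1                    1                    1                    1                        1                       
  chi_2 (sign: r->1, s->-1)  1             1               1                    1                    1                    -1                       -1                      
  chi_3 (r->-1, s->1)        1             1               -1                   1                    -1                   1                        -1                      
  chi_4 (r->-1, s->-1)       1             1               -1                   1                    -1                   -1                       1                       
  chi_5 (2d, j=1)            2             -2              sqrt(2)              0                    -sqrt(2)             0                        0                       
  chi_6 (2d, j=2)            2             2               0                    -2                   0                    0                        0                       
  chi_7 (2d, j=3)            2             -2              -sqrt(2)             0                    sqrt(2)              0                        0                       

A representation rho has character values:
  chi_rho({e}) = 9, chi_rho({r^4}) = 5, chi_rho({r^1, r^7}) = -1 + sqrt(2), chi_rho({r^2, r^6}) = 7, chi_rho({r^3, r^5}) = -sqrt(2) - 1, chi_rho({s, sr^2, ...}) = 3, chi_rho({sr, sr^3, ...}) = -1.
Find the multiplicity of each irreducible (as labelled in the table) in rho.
Multiplicities: chi_1: 2, chi_2: 1, chi_3: 3, chi_4: 1, chi_5: 1, chi_6: 0, chi_7: 0.

Explanation: Use <chi_rho, chi> = (1/|G|) sum_C |C| * chi_rho(C) * conj(chi(C)) with |G| = 16 for each irreducible chi in the table:
  <chi_rho, chi_1> = (1/16)[1*(9)*conj(1) + 1*(5)*conj(1) + 2*(-1 + sqrt(2))*conj(1) + 2*(7)*conj(1) + 2*(-sqrt(2) - 1)*conj(1) + 4*(3)*conj(1) + 4*(-1)*conj(1)]
      = (1/16)[(9) + (5) + (-2 + 2*sqrt(2)) + (14) + (-2*sqrt(2) - 2) + (12) + (-4)] = 32/16 = 2
  <chi_rho, chi_2> = (1/16)[1*(9)*conj(1) + 1*(5)*conj(1) + 2*(-1 + sqrt(2))*conj(1) + 2*(7)*conj(1) + 2*(-sqrt(2) - 1)*conj(1) + 4*(3)*conj(-1) + 4*(-1)*conj(-1)]
      = (1/16)[(9) + (5) + (-2 + 2*sqrt(2)) + (14) + (-2*sqrt(2) - 2) + (-12) + (4)] = 16/16 = 1
  <chi_rho, chi_3> = (1/16)[1*(9)*conj(1) + 1*(5)*conj(1) + 2*(-1 + sqrt(2))*conj(-1) + 2*(7)*conj(1) + 2*(-sqrt(2) - 1)*conj(-1) + 4*(3)*conj(1) + 4*(-1)*conj(-1)]
      = (1/16)[(9) + (5) + (2 - 2*sqrt(2)) + (14) + (2 + 2*sqrt(2)) + (12) + (4)] = 48/16 = 3
  <chi_rho, chi_4> = (1/16)[1*(9)*conj(1) + 1*(5)*conj(1) + 2*(-1 + sqrt(2))*conj(-1) + 2*(7)*conj(1) + 2*(-sqrt(2) - 1)*conj(-1) + 4*(3)*conj(-1) + 4*(-1)*conj(1)]
      = (1/16)[(9) + (5) + (2 - 2*sqrt(2)) + (14) + (2 + 2*sqrt(2)) + (-12) + (-4)] = 16/16 = 1
  <chi_rho, chi_5> = (1/16)[1*(9)*conj(2) + 1*(5)*conj(-2) + 2*(-1 + sqrt(2))*conj(sqrt(2)) + 2*(7)*conj(0) + 2*(-sqrt(2) - 1)*conj(-sqrt(2)) + 4*(3)*conj(0) + 4*(-1)*conj(0)]
      = (1/16)[(18) + (-10) + (4 - 2*sqrt(2)) + (0) + (2*sqrt(2) + 4) + (0) + (0)] = 16/16 = 1
  <chi_rho, chi_6> = (1/16)[1*(9)*conj(2) + 1*(5)*conj(2) + 2*(-1 + sqrt(2))*conj(0) + 2*(7)*conj(-2) + 2*(-sqrt(2) - 1)*conj(0) + 4*(3)*conj(0) + 4*(-1)*conj(0)]
      = (1/16)[(18) + (10) + (0) + (-28) + (0) + (0) + (0)] = 0/16 = 0
  <chi_rho, chi_7> = (1/16)[1*(9)*conj(2) + 1*(5)*conj(-2) + 2*(-1 + sqrt(2))*conj(-sqrt(2)) + 2*(7)*conj(0) + 2*(-sqrt(2) - 1)*conj(sqrt(2)) + 4*(3)*conj(0) + 4*(-1)*conj(0)]
      = (1/16)[(18) + (-10) + (-4 + 2*sqrt(2)) + (0) + (-4 - 2*sqrt(2)) + (0) + (0)] = 0/16 = 0
Dimension check: dim(rho) = sum (mult * dim) = 2*1 + 1*1 + 3*1 + 1*1 + 1*2 + 0*2 + 0*2 = 9 = chi_rho(e) = 9.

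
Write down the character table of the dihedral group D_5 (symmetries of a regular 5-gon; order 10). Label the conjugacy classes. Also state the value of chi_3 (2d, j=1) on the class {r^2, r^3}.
Conjugacy classes: {e} of size 1, {r^1, r^4} of size 2, {r^2, r^3} of size 2, {s, sr, ..., sr^4} of size 5.
Character table:
  irrep \ class              {e} (size 1)  {r^1, r^4} (size 2)  {r^2, r^3} (size 2)  {s, sr, ..., sr^4} (size 5)
  chi_1 (triv)               1             1                    1                    1                          
  chi_2 (sign: r->1, s->-1)  1             1                    1                    -1                         
  chi_3 (2d, j=1)            2             -1/2 + sqrt(5)/2     -sqrt(5)/2 - 1/2     0                          
  chi_4 (2d, j=2)            2             -sqrt(5)/2 - 1/2     -1/2 + sqrt(5)/2     0                          

Spot check: chi_3 (2d, j=1) on {r^2, r^3} = -sqrt(5)/2 - 1/2.

Proof sketch: D_5 has order 2*5 = 10 with 4 conjugacy classes, hence 4 irreducibles. Sum of squared dims 1 + 1 + 4 + 4 = 10 = |G|. Linear characters come from the abelianisation; the 2-dimensional irreps have character r^k -> 2*cos(2*pi*j*k/5), reflections -> 0.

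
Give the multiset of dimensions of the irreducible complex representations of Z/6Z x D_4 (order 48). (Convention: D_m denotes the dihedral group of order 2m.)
Dimensions: 1, 1, 1, 1, 1, 1, 1, 1, 1, 1, 1, 1, 1, 1, 1, 1, 1, 1, 1, 1, 1, 1, 1, 1, 2, 2, 2, 2, 2, 2

Explanation: There are 30 irreducibles (= number of conjugacy classes). Their dimensions d_i satisfy sum d_i^2 = |G| = 48: 1 + 1 + 1 + 1 + 1 + 1 + 1 + 1 + 1 + 1 + 1 + 1 + 1 + 1 + 1 + 1 + 1 + 1 + 1 + 1 + 1 + 1 + 1 + 1 + 4 + 4 + 4 + 4 + 4 + 4 = 48. (For the product with Z/6Z: each of the 6 1-dim characters of Z/6Z tensors with each irrep of D_4, giving 6 copies of each D_4-dimension.)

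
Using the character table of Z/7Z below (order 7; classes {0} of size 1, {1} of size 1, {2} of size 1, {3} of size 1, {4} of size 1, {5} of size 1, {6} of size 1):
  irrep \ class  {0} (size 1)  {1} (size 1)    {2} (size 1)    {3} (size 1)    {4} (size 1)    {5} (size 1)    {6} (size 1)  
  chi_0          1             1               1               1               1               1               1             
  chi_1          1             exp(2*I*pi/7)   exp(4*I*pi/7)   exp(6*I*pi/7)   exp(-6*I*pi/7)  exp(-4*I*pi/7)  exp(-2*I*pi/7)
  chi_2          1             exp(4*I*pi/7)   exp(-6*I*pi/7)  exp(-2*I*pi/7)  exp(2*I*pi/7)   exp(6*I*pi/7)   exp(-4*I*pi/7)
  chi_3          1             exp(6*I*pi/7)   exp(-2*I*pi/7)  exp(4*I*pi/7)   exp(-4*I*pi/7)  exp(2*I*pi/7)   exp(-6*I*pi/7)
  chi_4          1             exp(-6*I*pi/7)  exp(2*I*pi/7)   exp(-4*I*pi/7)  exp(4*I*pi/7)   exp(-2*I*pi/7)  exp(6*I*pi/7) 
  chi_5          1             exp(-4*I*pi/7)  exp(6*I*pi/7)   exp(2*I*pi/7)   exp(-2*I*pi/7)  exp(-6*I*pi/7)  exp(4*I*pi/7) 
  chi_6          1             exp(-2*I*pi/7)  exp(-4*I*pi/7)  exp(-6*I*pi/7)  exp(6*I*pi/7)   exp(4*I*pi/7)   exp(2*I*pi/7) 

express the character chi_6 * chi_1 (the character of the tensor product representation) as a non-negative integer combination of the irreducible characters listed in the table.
chi_6 tensor chi_1 = chi_0 (all other irreducibles have multiplicity 0).

Details: The character of a tensor product is the pointwise product (chi_6 * chi_1)(C) = chi_6(C) * chi_1(C):
  {0}: (1)*(1), {1}: (exp(-2*I*pi/7))*(exp(2*I*pi/7)), {2}: (exp(-4*I*pi/7))*(exp(4*I*pi/7)), {3}: (exp(-6*I*pi/7))*(exp(6*I*pi/7)), {4}: (exp(6*I*pi/7))*(exp(-6*I*pi/7)), {5}: (exp(4*I*pi/7))*(exp(-4*I*pi/7)), {6}: (exp(2*I*pi/7))*(exp(-2*I*pi/7))
so (chi_6 * chi_1) takes values
  {0} -> 1, {1} -> 1, {2} -> 1, {3} -> 1, {4} -> 1, {5} -> 1, {6} -> 1.
Now take the inner product of this character with each irreducible chi from the table, <chi_6*chi_1, chi> = (1/7) sum_C |C| (chi_6*chi_1)(C) conj(chi(C)):
  <chi_6*chi_1, chi_0> = (1/7)[1*(1)*conj(1) + 1*(1)*conj(1) + 1*(1)*conj(1) + 1*(1)*conj(1) + 1*(1)*conj(1) + 1*(1)*conj(1) + 1*(1)*conj(1)]
      = (1/7)[(1) + (1) + (1) + (1) + (1) + (1) + (1)] = 7/7 = 1
  <chi_6*chi_1, chi_1> = (1/7)[1*(1)*conj(1) + 1*(1)*conj(exp(2*I*pi/7)) + 1*(1)*conj(exp(4*I*pi/7)) + 1*(1)*conj(exp(6*I*pi/7)) + 1*(1)*conj(exp(-6*I*pi/7)) + 1*(1)*conj(exp(-4*I*pi/7)) + 1*(1)*conj(exp(-2*I*pi/7))]
      = (1/7)[(1) + (exp(-2*I*pi/7)) + (exp(-4*I*pi/7)) + (exp(-6*I*pi/7)) + (exp(6*I*pi/7)) + (exp(4*I*pi/7)) + (exp(2*I*pi/7))] = 0/7 = 0
  <chi_6*chi_1, chi_2> = (1/7)[1*(1)*conj(1) + 1*(1)*conj(exp(4*I*pi/7)) + 1*(1)*conj(exp(-6*I*pi/7)) + 1*(1)*conj(exp(-2*I*pi/7)) + 1*(1)*conj(exp(2*I*pi/7)) + 1*(1)*conj(exp(6*I*pi/7)) + 1*(1)*conj(exp(-4*I*pi/7))]
      = (1/7)[(1) + (exp(-4*I*pi/7)) + (exp(6*I*pi/7)) + (exp(2*I*pi/7)) + (exp(-2*I*pi/7)) + (exp(-6*I*pi/7)) + (exp(4*I*pi/7))] = 0/7 = 0
  <chi_6*chi_1, chi_3> = (1/7)[1*(1)*conj(1) + 1*(1)*conj(exp(6*I*pi/7)) + 1*(1)*conj(exp(-2*I*pi/7)) + 1*(1)*conj(exp(4*I*pi/7)) + 1*(1)*conj(exp(-4*I*pi/7)) + 1*(1)*conj(exp(2*I*pi/7)) + 1*(1)*conj(exp(-6*I*pi/7))]
      = (1/7)[(1) + (exp(-6*I*pi/7)) + (exp(2*I*pi/7)) + (exp(-4*I*pi/7)) + (exp(4*I*pi/7)) + (exp(-2*I*pi/7)) + (exp(6*I*pi/7))] = 0/7 = 0
  <chi_6*chi_1, chi_4> = (1/7)[1*(1)*conj(1) + 1*(1)*conj(exp(-6*I*pi/7)) + 1*(1)*conj(exp(2*I*pi/7)) + 1*(1)*conj(exp(-4*I*pi/7)) + 1*(1)*conj(exp(4*I*pi/7)) + 1*(1)*conj(exp(-2*I*pi/7)) + 1*(1)*conj(exp(6*I*pi/7))]
      = (1/7)[(1) + (exp(6*I*pi/7)) + (exp(-2*I*pi/7)) + (exp(4*I*pi/7)) + (exp(-4*I*pi/7)) + (exp(2*I*pi/7)) + (exp(-6*I*pi/7))] = 0/7 = 0
  <chi_6*chi_1, chi_5> = (1/7)[1*(1)*conj(1) + 1*(1)*conj(exp(-4*I*pi/7)) + 1*(1)*conj(exp(6*I*pi/7)) + 1*(1)*conj(exp(2*I*pi/7)) + 1*(1)*conj(exp(-2*I*pi/7)) + 1*(1)*conj(exp(-6*I*pi/7)) + 1*(1)*conj(exp(4*I*pi/7))]
      = (1/7)[(1) + (exp(4*I*pi/7)) + (exp(-6*I*pi/7)) + (exp(-2*I*pi/7)) + (exp(2*I*pi/7)) + (exp(6*I*pi/7)) + (exp(-4*I*pi/7))] = 0/7 = 0
  <chi_6*chi_1, chi_6> = (1/7)[1*(1)*conj(1) + 1*(1)*conj(exp(-2*I*pi/7)) + 1*(1)*conj(exp(-4*I*pi/7)) + 1*(1)*conj(exp(-6*I*pi/7)) + 1*(1)*conj(exp(6*I*pi/7)) + 1*(1)*conj(exp(4*I*pi/7)) + 1*(1)*conj(exp(2*I*pi/7))]
      = (1/7)[(1) + (exp(2*I*pi/7)) + (exp(4*I*pi/7)) + (exp(6*I*pi/7)) + (exp(-6*I*pi/7)) + (exp(-4*I*pi/7)) + (exp(-2*I*pi/7))] = 0/7 = 0
(Exp terms are combined using exp(i*s)*conj(exp(i*t)) = exp(i*(s-t)), and sums of them are collapsed using the identity that for every m > 1 the m distinct m-th roots of unity sum to 0, e.g. 1 + exp(2*I*pi/3) + exp(-2*I*pi/3) = 0.)
Hence the multiplicities are chi_0: 1. Dimension check: dim(chi_6)*dim(chi_1) = 1*1 = 1 and sum (mult * dim) = 1*1 = 1.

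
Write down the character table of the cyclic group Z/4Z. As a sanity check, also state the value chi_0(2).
Character table of Z/4Z (irreps indexed chi_0,...,chi_3 with chi_k(m) = zeta_4^(k*m), zeta_4 = exp(2*pi*i/4)):
  irrep \ class  {0} (size 1)  {1} (size 1)  {2} (size 1)  {3} (size 1)
  chi_0          1             1             1             1           
  chi_1          1             I             -1            -I          
  chi_2          1             -1            1             -1          
  chi_3          1             -I            -1            I           

Spot check: chi_0(2) = zeta_4^(0*2) = zeta_4^0 = 1.

Reasoning: Z/4Z is abelian, so all 4 irreducible complex representations are 1-dimensional. They are given by chi_k(m) = zeta_4^(k*m) for k = 0,...,3. Row orthogonality: sum_m chi_k(m) conj(chi_l(m)) = 4 * [k = l].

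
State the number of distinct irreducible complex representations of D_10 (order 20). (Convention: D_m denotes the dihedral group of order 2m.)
8

Reasoning: The number of irreducible complex representations of a finite group equals its number of conjugacy classes. D_10 has 8 conjugacy classes (n/2 + 3 for n even), so D_10 (order 20) has exactly 8 irreducible complex representations.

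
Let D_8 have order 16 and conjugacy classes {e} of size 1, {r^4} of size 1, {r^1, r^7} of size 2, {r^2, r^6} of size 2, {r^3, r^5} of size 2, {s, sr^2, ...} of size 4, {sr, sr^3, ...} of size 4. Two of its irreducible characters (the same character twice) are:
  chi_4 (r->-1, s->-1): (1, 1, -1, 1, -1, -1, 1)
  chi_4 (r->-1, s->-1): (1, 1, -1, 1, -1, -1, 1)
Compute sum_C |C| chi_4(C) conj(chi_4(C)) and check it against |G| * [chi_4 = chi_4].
Sum = 16 = |G| = 16; so <chi_4, chi_4> = 1 (norm-1 confirms irreducibility).

Derivation: Compute term by term over conjugacy classes (|C| * chi_4(C) * conj(chi_4(C))):
  1*(1)*conj(1) + 1*(1)*conj(1) + 2*(-1)*conj(-1) + 2*(1)*conj(1) + 2*(-1)*conj(-1) + 4*(-1)*conj(-1) + 4*(1)*conj(1)
  = (1) + (1) + (2) + (2) + (2) + (4) + (4)
  = 16.
Dividing by |G| = 16 gives 16/16 = 1, matching the row-orthogonality relation <chi_4, chi_4> = [chi_4 = chi_4].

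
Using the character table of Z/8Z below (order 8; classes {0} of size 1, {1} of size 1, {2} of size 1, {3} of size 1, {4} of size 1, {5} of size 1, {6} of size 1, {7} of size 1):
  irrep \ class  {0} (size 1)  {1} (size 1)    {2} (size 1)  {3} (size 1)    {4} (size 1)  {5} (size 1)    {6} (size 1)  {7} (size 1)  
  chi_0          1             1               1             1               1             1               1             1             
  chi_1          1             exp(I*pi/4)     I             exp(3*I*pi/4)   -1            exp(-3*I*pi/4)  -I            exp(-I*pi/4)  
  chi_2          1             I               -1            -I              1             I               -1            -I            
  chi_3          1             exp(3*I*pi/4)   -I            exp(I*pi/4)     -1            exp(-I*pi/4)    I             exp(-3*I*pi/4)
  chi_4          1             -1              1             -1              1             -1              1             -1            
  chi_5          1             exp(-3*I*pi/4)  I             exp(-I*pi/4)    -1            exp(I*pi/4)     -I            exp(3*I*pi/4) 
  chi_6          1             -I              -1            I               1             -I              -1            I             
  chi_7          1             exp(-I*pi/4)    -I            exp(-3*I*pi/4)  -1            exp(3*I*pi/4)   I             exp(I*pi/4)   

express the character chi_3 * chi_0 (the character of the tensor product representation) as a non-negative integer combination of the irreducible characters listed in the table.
chi_3 tensor chi_0 = chi_3 (all other irreducibles have multiplicity 0).

Why: The character of a tensor product is the pointwise product (chi_3 * chi_0)(C) = chi_3(C) * chi_0(C):
  {0}: (1)*(1), {1}: (exp(3*I*pi/4))*(1), {2}: (-I)*(1), {3}: (exp(I*pi/4))*(1), {4}: (-1)*(1), {5}: (exp(-I*pi/4))*(1), {6}: (I)*(1), {7}: (exp(-3*I*pi/4))*(1)
so (chi_3 * chi_0) takes values
  {0} -> 1, {1} -> exp(3*I*pi/4), {2} -> -I, {3} -> exp(I*pi/4), {4} -> -1, {5} -> exp(-I*pi/4), {6} -> I, {7} -> exp(-3*I*pi/4).
Now take the inner product of this character with each irreducible chi from the table, <chi_3*chi_0, chi> = (1/8) sum_C |C| (chi_3*chi_0)(C) conj(chi(C)):
  <chi_3*chi_0, chi_0> = (1/8)[1*(1)*conj(1) + 1*(exp(3*I*pi/4))*conj(1) + 1*(-I)*conj(1) + 1*(exp(I*pi/4))*conj(1) + 1*(-1)*conj(1) + 1*(exp(-I*pi/4))*conj(1) + 1*(I)*conj(1) + 1*(exp(-3*I*pi/4))*conj(1)]
      = (1/8)[(1) + (exp(3*I*pi/4)) + (-I) + (exp(I*pi/4)) + (-1) + (exp(-I*pi/4)) + (I) + (exp(-3*I*pi/4))] = 0/8 = 0
  <chi_3*chi_0, chi_1> = (1/8)[1*(1)*conj(1) + 1*(exp(3*I*pi/4))*conj(exp(I*pi/4)) + 1*(-I)*conj(I) + 1*(exp(I*pi/4))*conj(exp(3*I*pi/4)) + 1*(-1)*conj(-1) + 1*(exp(-I*pi/4))*conj(exp(-3*I*pi/4)) + 1*(I)*conj(-I) + 1*(exp(-3*I*pi/4))*conj(exp(-I*pi/4))]
      = (1/8)[(1) + (I) + (-1) + (-I) + (1) + (I) + (-1) + (-I)] = 0/8 = 0
  <chi_3*chi_0, chi_2> = (1/8)[1*(1)*conj(1) + 1*(exp(3*I*pi/4))*conj(I) + 1*(-I)*conj(-1) + 1*(exp(I*pi/4))*conj(-I) + 1*(-1)*conj(1) + 1*(exp(-I*pi/4))*conj(I) + 1*(I)*conj(-1) + 1*(exp(-3*I*pi/4))*conj(-I)]
      = (1/8)[(1) + (-exp(-3*I*pi/4)) + (I) + (exp(3*I*pi/4)) + (-1) + (-exp(I*pi/4)) + (-I) + (exp(-I*pi/4))] = 0/8 = 0
  <chi_3*chi_0, chi_3> = (1/8)[1*(1)*conj(1) + 1*(exp(3*I*pi/4))*conj(exp(3*I*pi/4)) + 1*(-I)*conj(-I) + 1*(exp(I*pi/4))*conj(exp(I*pi/4)) + 1*(-1)*conj(-1) + 1*(exp(-I*pi/4))*conj(exp(-I*pi/4)) + 1*(I)*conj(I) + 1*(exp(-3*I*pi/4))*conj(exp(-3*I*pi/4))]
      = (1/8)[(1) + (1) + (1) + (1) + (1) + (1) + (1) + (1)] = 8/8 = 1
  <chi_3*chi_0, chi_4> = (1/8)[1*(1)*conj(1) + 1*(exp(3*I*pi/4))*conj(-1) + 1*(-I)*conj(1) + 1*(exp(I*pi/4))*conj(-1) + 1*(-1)*conj(1) + 1*(exp(-I*pi/4))*conj(-1) + 1*(I)*conj(1) + 1*(exp(-3*I*pi/4))*conj(-1)]
      = (1/8)[(1) + (-exp(3*I*pi/4)) + (-I) + (-exp(I*pi/4)) + (-1) + (-exp(-I*pi/4)) + (I) + (-exp(-3*I*pi/4))] = 0/8 = 0
  <chi_3*chi_0, chi_5> = (1/8)[1*(1)*conj(1) + 1*(exp(3*I*pi/4))*conj(exp(-3*I*pi/4)) + 1*(-I)*conj(I) + 1*(exp(I*pi/4))*conj(exp(-I*pi/4)) + 1*(-1)*conj(-1) + 1*(exp(-I*pi/4))*conj(exp(I*pi/4)) + 1*(I)*conj(-I) + 1*(exp(-3*I*pi/4))*conj(exp(3*I*pi/4))]
      = (1/8)[(1) + (-I) + (-1) + (I) + (1) + (-I) + (-1) + (I)] = 0/8 = 0
  <chi_3*chi_0, chi_6> = (1/8)[1*(1)*conj(1) + 1*(exp(3*I*pi/4))*conj(-I) + 1*(-I)*conj(-1) + 1*(exp(I*pi/4))*conj(I) + 1*(-1)*conj(1) + 1*(exp(-I*pi/4))*conj(-I) + 1*(I)*conj(-1) + 1*(exp(-3*I*pi/4))*conj(I)]
      = (1/8)[(1) + (exp(-3*I*pi/4)) + (I) + (-exp(3*I*pi/4)) + (-1) + (exp(I*pi/4)) + (-I) + (-exp(-I*pi/4))] = 0/8 = 0
  <chi_3*chi_0, chi_7> = (1/8)[1*(1)*conj(1) + 1*(exp(3*I*pi/4))*conj(exp(-I*pi/4)) + 1*(-I)*conj(-I) + 1*(exp(I*pi/4))*conj(exp(-3*I*pi/4)) + 1*(-1)*conj(-1) + 1*(exp(-I*pi/4))*conj(exp(3*I*pi/4)) + 1*(I)*conj(I) + 1*(exp(-3*I*pi/4))*conj(exp(I*pi/4))]
      = (1/8)[(1) + (-1) + (1) + (-1) + (1) + (-1) + (1) + (-1)] = 0/8 = 0
(Exp terms are combined using exp(i*s)*conj(exp(i*t)) = exp(i*(s-t)), and sums of them are collapsed using the identity that for every m > 1 the m distinct m-th roots of unity sum to 0, e.g. 1 + exp(2*I*pi/3) + exp(-2*I*pi/3) = 0.)
Hence the multiplicities are chi_3: 1. Dimension check: dim(chi_3)*dim(chi_0) = 1*1 = 1 and sum (mult * dim) = 1*1 = 1.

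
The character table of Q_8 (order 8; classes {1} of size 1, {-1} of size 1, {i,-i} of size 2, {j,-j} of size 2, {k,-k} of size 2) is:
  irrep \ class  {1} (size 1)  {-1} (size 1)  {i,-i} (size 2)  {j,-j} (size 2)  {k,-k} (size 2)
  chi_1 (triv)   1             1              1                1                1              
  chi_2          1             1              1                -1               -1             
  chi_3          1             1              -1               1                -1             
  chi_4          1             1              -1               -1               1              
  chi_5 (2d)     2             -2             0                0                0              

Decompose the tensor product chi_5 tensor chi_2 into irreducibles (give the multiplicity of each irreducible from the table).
chi_5 tensor chi_2 = chi_5 (all other irreducibles have multiplicity 0).

Derivation: The character of a tensor product is the pointwise product (chi_5 * chi_2)(C) = chi_5(C) * chi_2(C):
  {1}: (2)*(1), {-1}: (-2)*(1), {i,-i}: (0)*(1), {j,-j}: (0)*(-1), {k,-k}: (0)*(-1)
so (chi_5 * chi_2) takes values
  {1} -> 2, {-1} -> -2, {i,-i} -> 0, {j,-j} -> 0, {k,-k} -> 0.
Now take the inner product of this character with each irreducible chi from the table, <chi_5*chi_2, chi> = (1/8) sum_C |C| (chi_5*chi_2)(C) conj(chi(C)):
  <chi_5*chi_2, chi_1> = (1/8)[1*(2)*conj(1) + 1*(-2)*conj(1) + 2*(0)*conj(1) + 2*(0)*conj(1) + 2*(0)*conj(1)]
      = (1/8)[(2) + (-2) + (0) + (0) + (0)] = 0/8 = 0
  <chi_5*chi_2, chi_2> = (1/8)[1*(2)*conj(1) + 1*(-2)*conj(1) + 2*(0)*conj(1) + 2*(0)*conj(-1) + 2*(0)*conj(-1)]
      = (1/8)[(2) + (-2) + (0) + (0) + (0)] = 0/8 = 0
  <chi_5*chi_2, chi_3> = (1/8)[1*(2)*conj(1) + 1*(-2)*conj(1) + 2*(0)*conj(-1) + 2*(0)*conj(1) + 2*(0)*conj(-1)]
      = (1/8)[(2) + (-2) + (0) + (0) + (0)] = 0/8 = 0
  <chi_5*chi_2, chi_4> = (1/8)[1*(2)*conj(1) + 1*(-2)*conj(1) + 2*(0)*conj(-1) + 2*(0)*conj(-1) + 2*(0)*conj(1)]
      = (1/8)[(2) + (-2) + (0) + (0) + (0)] = 0/8 = 0
  <chi_5*chi_2, chi_5> = (1/8)[1*(2)*conj(2) + 1*(-2)*conj(-2) + 2*(0)*conj(0) + 2*(0)*conj(0) + 2*(0)*conj(0)]
      = (1/8)[(4) + (4) + (0) + (0) + (0)] = 8/8 = 1
Hence the multiplicities are chi_5: 1. Dimension check: dim(chi_5)*dim(chi_2) = 2*1 = 2 and sum (mult * dim) = 1*2 = 2.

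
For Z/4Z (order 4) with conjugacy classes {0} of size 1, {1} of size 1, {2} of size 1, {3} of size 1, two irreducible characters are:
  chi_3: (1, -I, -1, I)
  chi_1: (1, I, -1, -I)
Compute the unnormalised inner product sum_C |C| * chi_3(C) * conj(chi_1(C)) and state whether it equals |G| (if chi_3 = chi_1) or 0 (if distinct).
Sum = 0; so <chi_3, chi_1> = 0 (distinct irreducibles are orthogonal).

Working: Compute term by term over conjugacy classes (|C| * chi_3(C) * conj(chi_1(C))):
  1*(1)*conj(1) + 1*(-I)*conj(I) + 1*(-1)*conj(-1) + 1*(I)*conj(-I)
  = (1) + (-1) + (1) + (-1)
  = 0.
(Exp terms are combined using exp(i*s)*conj(exp(i*t)) = exp(i*(s-t)), and sums of them are collapsed using the identity that for every m > 1 the m distinct m-th roots of unity sum to 0, e.g. 1 + exp(2*I*pi/3) + exp(-2*I*pi/3) = 0.)
Dividing by |G| = 4 gives 0/4 = 0, matching the row-orthogonality relation <chi_3, chi_1> = [chi_3 = chi_1].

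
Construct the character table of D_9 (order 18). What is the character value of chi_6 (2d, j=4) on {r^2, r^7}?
Conjugacy classes: {e} of size 1, {r^1, r^8} of size 2, {r^2, r^7} of size 2, {r^3, r^6} of size 2, {r^4, r^5} of size 2, {s, sr, ..., sr^8} of size 9.
Character table:
  irrep \ class              {e} (size 1)  {r^1, r^8} (size 2)  {r^2, r^7} (size 2)  {r^3, r^6} (size 2)  {r^4, r^5} (size 2)  {s, sr, ..., sr^8} (size 9)
  chi_1 (triv)               1             1                    1                    1                    1                    1                          
  chi_2 (sign: r->1, s->-1)  1             1                    1                    1                    1                    -1                         
  chi_3 (2d, j=1)            2             2*cos(2*pi/9)        2*cos(4*pi/9)        -1                   -2*cos(pi/9)         0                          
  chi_4 (2d, j=2)            2             2*cos(4*pi/9)        -2*cos(pi/9)         -1                   2*cos(2*pi/9)        0                          
  chi_5 (2d, j=3)            2             -1                   -1                   2                    -1                   0                          
  chi_6 (2d, j=4)            2             -2*cos(pi/9)         2*cos(2*pi/9)        -1                   2*cos(4*pi/9)        0                          

Spot check: chi_6 (2d, j=4) on {r^2, r^7} = 2*cos(2*pi/9).

Solution. D_9 has order 2*9 = 18 with 6 conjugacy classes, hence 6 irreducibles. Sum of squared dims 1 + 1 + 4 + 4 + 4 + 4 = 18 = |G|. Linear characters come from the abelianisation; the 2-dimensional irreps have character r^k -> 2*cos(2*pi*j*k/9), reflections -> 0.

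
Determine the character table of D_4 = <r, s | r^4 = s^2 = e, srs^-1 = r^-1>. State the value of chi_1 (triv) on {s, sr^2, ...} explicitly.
Conjugacy classes: {e} of size 1, {r^2} of size 1, {r^1, r^3} of size 2, {s, sr^2, ...} of size 2, {sr, sr^3, ...} of size 2.
Character table:
  irrep \ class              {e} (size 1)  {r^2} (size 1)  {r^1, r^3} (size 2)  {s, sr^2, ...} (size 2)  {sr, sr^3, ...} (size 2)
  chi_1 (triv)               1             1               1                    1                        1                       
  chi_2 (sign: r->1, s->-1)  1             1               1                    -1                       -1                      
  chi_3 (r->-1, s->1)        1             1               -1                   1                        -1                      
  chi_4 (r->-1, s->-1)       1             1               -1                   -1                       1                       
  chi_5 (2d, j=1)            2             -2              0                    0                        0                       

Spot check: chi_1 (triv) on {s, sr^2, ...} = 1.

Explanation: D_4 has order 2*4 = 8 with 5 conjugacy classes, hence 5 irreducibles. Sum of squared dims 1 + 1 + 1 + 1 + 4 = 8 = |G|. Linear characters come from the abelianisation; the 2-dimensional irreps have character r^k -> 2*cos(2*pi*j*k/4), reflections -> 0.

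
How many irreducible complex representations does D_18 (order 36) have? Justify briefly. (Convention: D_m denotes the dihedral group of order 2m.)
12

Proof sketch: The number of irreducible complex representations of a finite group equals its number of conjugacy classes. D_18 has 12 conjugacy classes (n/2 + 3 for n even), so D_18 (order 36) has exactly 12 irreducible complex representations.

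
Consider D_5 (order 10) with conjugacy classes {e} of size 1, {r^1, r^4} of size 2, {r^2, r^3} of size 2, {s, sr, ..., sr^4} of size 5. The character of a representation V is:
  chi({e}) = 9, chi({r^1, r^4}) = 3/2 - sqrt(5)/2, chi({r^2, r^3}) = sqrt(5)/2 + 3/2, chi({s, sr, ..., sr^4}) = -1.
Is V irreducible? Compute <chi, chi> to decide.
Not irreducible (reducible): <chi, chi> = 10 > 1.

Reasoning: <chi, chi> = (1/|G|) sum_C |C| * |chi(C)|^2 = (1/10)[1*|9|^2 + 2*|3/2 - sqrt(5)/2|^2 + 2*|sqrt(5)/2 + 3/2|^2 + 5*|-1|^2]
  = (1/10)[(81) + (7 - 3*sqrt(5)) + (3*sqrt(5) + 7) + (5)] = 100/10 = 10.
A character is irreducible iff <chi, chi> = 1, so this representation is reducible.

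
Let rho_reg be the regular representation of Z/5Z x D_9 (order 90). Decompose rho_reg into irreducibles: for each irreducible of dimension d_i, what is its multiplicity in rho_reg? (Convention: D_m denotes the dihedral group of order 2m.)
Each irreducible V_i of dimension d_i appears with multiplicity d_i, i.e. rho_reg = (direct sum over all irreducibles V_i) d_i V_i. The irreducible dimensions for Z/5Z x D_9 are 1, 1, 1, 1, 1, 1, 1, 1, 1, 1, 2, 2, 2, 2, 2, 2, 2, 2, 2, 2, 2, 2, 2, 2, 2, 2, 2, 2, 2, 2: 10 irreducibles of dimension 1, each with multiplicity 1; 20 irreducibles of dimension 2, each with multiplicity 2. Total dimension 10*1*1 + 20*2*2 = 90 = |G|.

Details: General theorem: in the regular representation of a finite group G, each irreducible appears with multiplicity equal to its dimension. Check: dim(rho_reg) = sum d_i^2 = 1 + 1 + 1 + 1 + 1 + 1 + 1 + 1 + 1 + 1 + 4 + 4 + 4 + 4 + 4 + 4 + 4 + 4 + 4 + 4 + 4 + 4 + 4 + 4 + 4 + 4 + 4 + 4 + 4 + 4 = 90 = |G|.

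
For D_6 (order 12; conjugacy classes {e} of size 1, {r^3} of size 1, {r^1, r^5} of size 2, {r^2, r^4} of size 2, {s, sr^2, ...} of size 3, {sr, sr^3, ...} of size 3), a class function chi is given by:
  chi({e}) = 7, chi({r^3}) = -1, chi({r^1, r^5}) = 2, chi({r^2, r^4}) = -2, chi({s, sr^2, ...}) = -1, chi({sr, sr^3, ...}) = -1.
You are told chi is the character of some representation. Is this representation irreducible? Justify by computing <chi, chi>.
Not irreducible (reducible): <chi, chi> = 6 > 1.

Argument: <chi, chi> = (1/|G|) sum_C |C| * |chi(C)|^2 = (1/12)[1*|7|^2 + 1*|-1|^2 + 2*|2|^2 + 2*|-2|^2 + 3*|-1|^2 + 3*|-1|^2]
  = (1/12)[(49) + (1) + (8) + (8) + (3) + (3)] = 72/12 = 6.
A character is irreducible iff <chi, chi> = 1, so this representation is reducible.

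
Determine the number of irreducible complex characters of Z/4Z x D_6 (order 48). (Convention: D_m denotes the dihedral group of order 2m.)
24

Why: The number of irreducible complex representations of a finite group equals its number of conjugacy classes. For a direct product, #classes(G x H) = #classes(G) * #classes(H). Z/4Z has 4 classes (abelian), D_6 has 6 classes, so 4 * 6 = 24, so Z/4Z x D_6 (order 48) has exactly 24 irreducible complex representations.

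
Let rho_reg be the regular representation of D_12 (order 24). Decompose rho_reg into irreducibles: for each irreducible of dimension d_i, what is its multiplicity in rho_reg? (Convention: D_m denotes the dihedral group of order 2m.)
Each irreducible V_i of dimension d_i appears with multiplicity d_i, i.e. rho_reg = (direct sum over all irreducibles V_i) d_i V_i. The irreducible dimensions for D_12 are 1, 1, 1, 1, 2, 2, 2, 2, 2: 4 irreducibles of dimension 1, each with multiplicity 1; 5 irreducibles of dimension 2, each with multiplicity 2. Total dimension 4*1*1 + 5*2*2 = 24 = |G|.

Reasoning: General theorem: in the regular representation of a finite group G, each irreducible appears with multiplicity equal to its dimension. Check: dim(rho_reg) = sum d_i^2 = 1 + 1 + 1 + 1 + 4 + 4 + 4 + 4 + 4 = 24 = |G|.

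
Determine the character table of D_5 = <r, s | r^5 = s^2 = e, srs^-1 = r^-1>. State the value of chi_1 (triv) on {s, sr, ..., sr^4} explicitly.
Conjugacy classes: {e} of size 1, {r^1, r^4} of size 2, {r^2, r^3} of size 2, {s, sr, ..., sr^4} of size 5.
Character table:
  irrep \ class              {e} (size 1)  {r^1, r^4} (size 2)  {r^2, r^3} (size 2)  {s, sr, ..., sr^4} (size 5)
  chi_1 (triv)               1             1                    1                    1                          
  chi_2 (sign: r->1, s->-1)  1             1                    1                    -1                         
  chi_3 (2d, j=1)            2             -1/2 + sqrt(5)/2     -sqrt(5)/2 - 1/2     0                          
  chi_4 (2d, j=2)            2             -sqrt(5)/2 - 1/2     -1/2 + sqrt(5)/2     0                          

Spot check: chi_1 (triv) on {s, sr, ..., sr^4} = 1.

Solution. D_5 has order 2*5 = 10 with 4 conjugacy classes, hence 4 irreducibles. Sum of squared dims 1 + 1 + 4 + 4 = 10 = |G|. Linear characters come from the abelianisation; the 2-dimensional irreps have character r^k -> 2*cos(2*pi*j*k/5), reflections -> 0.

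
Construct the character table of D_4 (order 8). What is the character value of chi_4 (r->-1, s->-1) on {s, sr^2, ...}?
Conjugacy classes: {e} of size 1, {r^2} of size 1, {r^1, r^3} of size 2, {s, sr^2, ...} of size 2, {sr, sr^3, ...} of size 2.
Character table:
  irrep \ class              {e} (size 1)  {r^2} (size 1)  {r^1, r^3} (size 2)  {s, sr^2, ...} (size 2)  {sr, sr^3, ...} (size 2)
  chi_1 (triv)               1             1               1                    1                        1                       
  chi_2 (sign: r->1, s->-1)  1             1               1                    -1                       -1                      
  chi_3 (r->-1, s->1)        1             1               -1                   1                        -1                      
  chi_4 (r->-1, s->-1)       1             1               -1                   -1                       1                       
  chi_5 (2d, j=1)            2             -2              0                    0                        0                       

Spot check: chi_4 (r->-1, s->-1) on {s, sr^2, ...} = -1.

Argument: D_4 has order 2*4 = 8 with 5 conjugacy classes, hence 5 irreducibles. Sum of squared dims 1 + 1 + 1 + 1 + 4 = 8 = |G|. Linear characters come from the abelianisation; the 2-dimensional irreps have character r^k -> 2*cos(2*pi*j*k/4), reflections -> 0.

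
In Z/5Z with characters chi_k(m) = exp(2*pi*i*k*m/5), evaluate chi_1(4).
chi_1(4) = zeta_5^4 = exp(-2*I*pi/5)

Details: chi_1(4) = zeta_5^(1*4) = zeta_5^4. Since zeta_5^5 = 1, this equals zeta_5^4 = exp(2*pi*i*4/5) = exp(-2*I*pi/5).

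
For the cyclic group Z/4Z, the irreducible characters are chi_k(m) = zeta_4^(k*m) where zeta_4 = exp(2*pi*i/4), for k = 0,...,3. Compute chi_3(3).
chi_3(3) = zeta_4^9 = I

Why: chi_3(3) = zeta_4^(3*3) = zeta_4^9. Since zeta_4^4 = 1, this equals zeta_4^1 = exp(2*pi*i*1/4) = I.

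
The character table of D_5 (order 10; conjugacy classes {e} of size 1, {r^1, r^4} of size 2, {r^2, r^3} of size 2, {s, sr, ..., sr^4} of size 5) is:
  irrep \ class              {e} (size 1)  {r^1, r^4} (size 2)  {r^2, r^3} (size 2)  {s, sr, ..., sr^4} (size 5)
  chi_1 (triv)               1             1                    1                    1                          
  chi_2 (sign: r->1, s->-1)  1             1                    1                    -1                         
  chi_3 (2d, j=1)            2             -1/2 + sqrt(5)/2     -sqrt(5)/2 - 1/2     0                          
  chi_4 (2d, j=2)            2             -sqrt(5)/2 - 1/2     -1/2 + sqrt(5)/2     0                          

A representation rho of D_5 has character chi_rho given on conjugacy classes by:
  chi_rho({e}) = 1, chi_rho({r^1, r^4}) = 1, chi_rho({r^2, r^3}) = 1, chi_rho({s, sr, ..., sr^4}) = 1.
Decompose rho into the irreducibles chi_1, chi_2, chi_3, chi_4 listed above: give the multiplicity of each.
Multiplicities: chi_1: 1, chi_2: 0, chi_3: 0, chi_4: 0.

Reasoning: Use <chi_rho, chi> = (1/|G|) sum_C |C| * chi_rho(C) * conj(chi(C)) with |G| = 10 for each irreducible chi in the table:
  <chi_rho, chi_1> = (1/10)[1*(1)*conj(1) + 2*(1)*conj(1) + 2*(1)*conj(1) + 5*(1)*conj(1)]
      = (1/10)[(1) + (2) + (2) + (5)] = 10/10 = 1
  <chi_rho, chi_2> = (1/10)[1*(1)*conj(1) + 2*(1)*conj(1) + 2*(1)*conj(1) + 5*(1)*conj(-1)]
      = (1/10)[(1) + (2) + (2) + (-5)] = 0/10 = 0
  <chi_rho, chi_3> = (1/10)[1*(1)*conj(2) + 2*(1)*conj(-1/2 + sqrt(5)/2) + 2*(1)*conj(-sqrt(5)/2 - 1/2) + 5*(1)*conj(0)]
      = (1/10)[(2) + (-1 + sqrt(5)) + (-sqrt(5) - 1) + (0)] = 0/10 = 0
  <chi_rho, chi_4> = (1/10)[1*(1)*conj(2) + 2*(1)*conj(-sqrt(5)/2 - 1/2) + 2*(1)*conj(-1/2 + sqrt(5)/2) + 5*(1)*conj(0)]
      = (1/10)[(2) + (-sqrt(5) - 1) + (-1 + sqrt(5)) + (0)] = 0/10 = 0
Dimension check: dim(rho) = sum (mult * dim) = 1*1 + 0*1 + 0*2 + 0*2 = 1 = chi_rho(e) = 1.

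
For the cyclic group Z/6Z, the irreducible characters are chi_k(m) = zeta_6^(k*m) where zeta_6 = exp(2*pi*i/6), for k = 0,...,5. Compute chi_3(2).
chi_3(2) = zeta_6^6 = 1

Reasoning: chi_3(2) = zeta_6^(3*2) = zeta_6^6. Since zeta_6^6 = 1, this equals zeta_6^0 = exp(2*pi*i*0/6) = 1.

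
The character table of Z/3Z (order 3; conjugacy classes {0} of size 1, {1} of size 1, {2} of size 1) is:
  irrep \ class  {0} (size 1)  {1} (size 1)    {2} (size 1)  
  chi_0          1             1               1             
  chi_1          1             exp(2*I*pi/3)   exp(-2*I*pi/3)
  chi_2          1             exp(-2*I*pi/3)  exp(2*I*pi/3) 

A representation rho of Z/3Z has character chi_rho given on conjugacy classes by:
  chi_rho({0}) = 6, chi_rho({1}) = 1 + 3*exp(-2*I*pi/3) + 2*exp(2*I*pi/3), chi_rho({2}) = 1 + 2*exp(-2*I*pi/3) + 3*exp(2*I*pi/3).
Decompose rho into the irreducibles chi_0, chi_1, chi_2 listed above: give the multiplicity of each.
Multiplicities: chi_0: 1, chi_1: 2, chi_2: 3.

Argument: Use <chi_rho, chi> = (1/|G|) sum_C |C| * chi_rho(C) * conj(chi(C)) with |G| = 3 for each irreducible chi in the table:
  <chi_rho, chi_0> = (1/3)[1*(6)*conj(1) + 1*(1 + 3*exp(-2*I*pi/3) + 2*exp(2*I*pi/3))*conj(1) + 1*(1 + 2*exp(-2*I*pi/3) + 3*exp(2*I*pi/3))*conj(1)]
      = (1/3)[(6) + (1 + 3*exp(-2*I*pi/3) + 2*exp(2*I*pi/3)) + (1 + 2*exp(-2*I*pi/3) + 3*exp(2*I*pi/3))] = 3/3 = 1
  <chi_rho, chi_1> = (1/3)[1*(6)*conj(1) + 1*(1 + 3*exp(-2*I*pi/3) + 2*exp(2*I*pi/3))*conj(exp(2*I*pi/3)) + 1*(1 + 2*exp(-2*I*pi/3) + 3*exp(2*I*pi/3))*conj(exp(-2*I*pi/3))]
      = (1/3)[(6) + (2 + exp(-2*I*pi/3) + 3*exp(2*I*pi/3)) + (2 + 3*exp(-2*I*pi/3) + exp(2*I*pi/3))] = 6/3 = 2
  <chi_rho, chi_2> = (1/3)[1*(6)*conj(1) + 1*(1 + 3*exp(-2*I*pi/3) + 2*exp(2*I*pi/3))*conj(exp(-2*I*pi/3)) + 1*(1 + 2*exp(-2*I*pi/3) + 3*exp(2*I*pi/3))*conj(exp(2*I*pi/3))]
      = (1/3)[(6) + (3 + 2*exp(-2*I*pi/3) + exp(2*I*pi/3)) + (3 + exp(-2*I*pi/3) + 2*exp(2*I*pi/3))] = 9/3 = 3
(Exp terms are combined using exp(i*s)*conj(exp(i*t)) = exp(i*(s-t)), and sums of them are collapsed using the identity that for every m > 1 the m distinct m-th roots of unity sum to 0, e.g. 1 + exp(2*I*pi/3) + exp(-2*I*pi/3) = 0.)
Dimension check: dim(rho) = sum (mult * dim) = 1*1 + 2*1 + 3*1 = 6 = chi_rho(e) = 6.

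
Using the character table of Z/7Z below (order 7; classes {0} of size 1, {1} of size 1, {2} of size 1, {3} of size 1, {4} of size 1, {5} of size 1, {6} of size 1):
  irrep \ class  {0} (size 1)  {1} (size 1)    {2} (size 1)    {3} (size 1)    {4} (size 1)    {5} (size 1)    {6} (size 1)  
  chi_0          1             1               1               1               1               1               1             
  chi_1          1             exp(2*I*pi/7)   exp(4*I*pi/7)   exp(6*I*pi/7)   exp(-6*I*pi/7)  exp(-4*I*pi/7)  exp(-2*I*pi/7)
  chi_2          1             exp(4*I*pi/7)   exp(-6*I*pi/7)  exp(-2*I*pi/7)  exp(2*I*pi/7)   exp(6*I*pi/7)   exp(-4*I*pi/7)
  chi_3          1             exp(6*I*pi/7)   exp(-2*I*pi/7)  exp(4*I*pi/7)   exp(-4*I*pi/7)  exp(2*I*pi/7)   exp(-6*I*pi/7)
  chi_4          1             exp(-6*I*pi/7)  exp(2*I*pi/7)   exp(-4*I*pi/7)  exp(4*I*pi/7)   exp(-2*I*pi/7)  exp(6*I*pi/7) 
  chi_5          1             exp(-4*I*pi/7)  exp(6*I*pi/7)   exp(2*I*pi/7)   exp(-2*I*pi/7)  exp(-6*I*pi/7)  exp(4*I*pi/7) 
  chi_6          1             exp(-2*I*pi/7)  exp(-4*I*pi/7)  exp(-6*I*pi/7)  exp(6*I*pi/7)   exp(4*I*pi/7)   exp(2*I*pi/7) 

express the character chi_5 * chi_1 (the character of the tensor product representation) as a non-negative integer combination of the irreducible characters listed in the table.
chi_5 tensor chi_1 = chi_6 (all other irreducibles have multiplicity 0).

Argument: The character of a tensor product is the pointwise product (chi_5 * chi_1)(C) = chi_5(C) * chi_1(C):
  {0}: (1)*(1), {1}: (exp(-4*I*pi/7))*(exp(2*I*pi/7)), {2}: (exp(6*I*pi/7))*(exp(4*I*pi/7)), {3}: (exp(2*I*pi/7))*(exp(6*I*pi/7)), {4}: (exp(-2*I*pi/7))*(exp(-6*I*pi/7)), {5}: (exp(-6*I*pi/7))*(exp(-4*I*pi/7)), {6}: (exp(4*I*pi/7))*(exp(-2*I*pi/7))
so (chi_5 * chi_1) takes values
  {0} -> 1, {1} -> exp(-2*I*pi/7), {2} -> exp(-4*I*pi/7), {3} -> exp(-6*I*pi/7), {4} -> exp(6*I*pi/7), {5} -> exp(4*I*pi/7), {6} -> exp(2*I*pi/7).
Now take the inner product of this character with each irreducible chi from the table, <chi_5*chi_1, chi> = (1/7) sum_C |C| (chi_5*chi_1)(C) conj(chi(C)):
  <chi_5*chi_1, chi_0> = (1/7)[1*(1)*conj(1) + 1*(exp(-2*I*pi/7))*conj(1) + 1*(exp(-4*I*pi/7))*conj(1) + 1*(exp(-6*I*pi/7))*conj(1) + 1*(exp(6*I*pi/7))*conj(1) + 1*(exp(4*I*pi/7))*conj(1) + 1*(exp(2*I*pi/7))*conj(1)]
      = (1/7)[(1) + (exp(-2*I*pi/7)) + (exp(-4*I*pi/7)) + (exp(-6*I*pi/7)) + (exp(6*I*pi/7)) + (exp(4*I*pi/7)) + (exp(2*I*pi/7))] = 0/7 = 0
  <chi_5*chi_1, chi_1> = (1/7)[1*(1)*conj(1) + 1*(exp(-2*I*pi/7))*conj(exp(2*I*pi/7)) + 1*(exp(-4*I*pi/7))*conj(exp(4*I*pi/7)) + 1*(exp(-6*I*pi/7))*conj(exp(6*I*pi/7)) + 1*(exp(6*I*pi/7))*conj(exp(-6*I*pi/7)) + 1*(exp(4*I*pi/7))*conj(exp(-4*I*pi/7)) + 1*(exp(2*I*pi/7))*conj(exp(-2*I*pi/7))]
      = (1/7)[(1) + (exp(-4*I*pi/7)) + (exp(6*I*pi/7)) + (exp(2*I*pi/7)) + (exp(-2*I*pi/7)) + (exp(-6*I*pi/7)) + (exp(4*I*pi/7))] = 0/7 = 0
  <chi_5*chi_1, chi_2> = (1/7)[1*(1)*conj(1) + 1*(exp(-2*I*pi/7))*conj(exp(4*I*pi/7)) + 1*(exp(-4*I*pi/7))*conj(exp(-6*I*pi/7)) + 1*(exp(-6*I*pi/7))*conj(exp(-2*I*pi/7)) + 1*(exp(6*I*pi/7))*conj(exp(2*I*pi/7)) + 1*(exp(4*I*pi/7))*conj(exp(6*I*pi/7)) + 1*(exp(2*I*pi/7))*conj(exp(-4*I*pi/7))]
      = (1/7)[(1) + (exp(-6*I*pi/7)) + (exp(2*I*pi/7)) + (exp(-4*I*pi/7)) + (exp(4*I*pi/7)) + (exp(-2*I*pi/7)) + (exp(6*I*pi/7))] = 0/7 = 0
  <chi_5*chi_1, chi_3> = (1/7)[1*(1)*conj(1) + 1*(exp(-2*I*pi/7))*conj(exp(6*I*pi/7)) + 1*(exp(-4*I*pi/7))*conj(exp(-2*I*pi/7)) + 1*(exp(-6*I*pi/7))*conj(exp(4*I*pi/7)) + 1*(exp(6*I*pi/7))*conj(exp(-4*I*pi/7)) + 1*(exp(4*I*pi/7))*conj(exp(2*I*pi/7)) + 1*(exp(2*I*pi/7))*conj(exp(-6*I*pi/7))]
      = (1/7)[(1) + (exp(6*I*pi/7)) + (exp(-2*I*pi/7)) + (exp(4*I*pi/7)) + (exp(-4*I*pi/7)) + (exp(2*I*pi/7)) + (exp(-6*I*pi/7))] = 0/7 = 0
  <chi_5*chi_1, chi_4> = (1/7)[1*(1)*conj(1) + 1*(exp(-2*I*pi/7))*conj(exp(-6*I*pi/7)) + 1*(exp(-4*I*pi/7))*conj(exp(2*I*pi/7)) + 1*(exp(-6*I*pi/7))*conj(exp(-4*I*pi/7)) + 1*(exp(6*I*pi/7))*conj(exp(4*I*pi/7)) + 1*(exp(4*I*pi/7))*conj(exp(-2*I*pi/7)) + 1*(exp(2*I*pi/7))*conj(exp(6*I*pi/7))]
      = (1/7)[(1) + (exp(4*I*pi/7)) + (exp(-6*I*pi/7)) + (exp(-2*I*pi/7)) + (exp(2*I*pi/7)) + (exp(6*I*pi/7)) + (exp(-4*I*pi/7))] = 0/7 = 0
  <chi_5*chi_1, chi_5> = (1/7)[1*(1)*conj(1) + 1*(exp(-2*I*pi/7))*conj(exp(-4*I*pi/7)) + 1*(exp(-4*I*pi/7))*conj(exp(6*I*pi/7)) + 1*(exp(-6*I*pi/7))*conj(exp(2*I*pi/7)) + 1*(exp(6*I*pi/7))*conj(exp(-2*I*pi/7)) + 1*(exp(4*I*pi/7))*conj(exp(-6*I*pi/7)) + 1*(exp(2*I*pi/7))*conj(exp(4*I*pi/7))]
      = (1/7)[(1) + (exp(2*I*pi/7)) + (exp(4*I*pi/7)) + (exp(6*I*pi/7)) + (exp(-6*I*pi/7)) + (exp(-4*I*pi/7)) + (exp(-2*I*pi/7))] = 0/7 = 0
  <chi_5*chi_1, chi_6> = (1/7)[1*(1)*conj(1) + 1*(exp(-2*I*pi/7))*conj(exp(-2*I*pi/7)) + 1*(exp(-4*I*pi/7))*conj(exp(-4*I*pi/7)) + 1*(exp(-6*I*pi/7))*conj(exp(-6*I*pi/7)) + 1*(exp(6*I*pi/7))*conj(exp(6*I*pi/7)) + 1*(exp(4*I*pi/7))*conj(exp(4*I*pi/7)) + 1*(exp(2*I*pi/7))*conj(exp(2*I*pi/7))]
      = (1/7)[(1) + (1) + (1) + (1) + (1) + (1) + (1)] = 7/7 = 1
(Exp terms are combined using exp(i*s)*conj(exp(i*t)) = exp(i*(s-t)), and sums of them are collapsed using the identity that for every m > 1 the m distinct m-th roots of unity sum to 0, e.g. 1 + exp(2*I*pi/3) + exp(-2*I*pi/3) = 0.)
Hence the multiplicities are chi_6: 1. Dimension check: dim(chi_5)*dim(chi_1) = 1*1 = 1 and sum (mult * dim) = 1*1 = 1.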